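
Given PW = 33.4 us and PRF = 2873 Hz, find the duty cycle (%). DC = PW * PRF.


DC = 33.4e-6 * 2873 * 100 = 9.6%

9.6%


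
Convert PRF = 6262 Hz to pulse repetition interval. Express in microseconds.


PRI = 1/6262 = 0.0001596934 s = 159.7 us

159.7 us


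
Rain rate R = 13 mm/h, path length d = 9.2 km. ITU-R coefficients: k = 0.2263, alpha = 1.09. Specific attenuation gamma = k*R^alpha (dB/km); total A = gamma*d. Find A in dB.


gamma = 0.2263 * 13^1.09 = 3.705807 dB/km
A = 3.705807 * 9.2 = 34.09 dB

34.09 dB


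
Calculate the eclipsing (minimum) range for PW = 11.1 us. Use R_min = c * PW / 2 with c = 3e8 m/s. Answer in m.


R_min = 3e8 * 11.1e-6 / 2 = 1665.0 m

1665.0 m


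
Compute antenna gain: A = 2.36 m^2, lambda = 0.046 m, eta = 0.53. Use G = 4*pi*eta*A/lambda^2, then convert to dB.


G_linear = 4*pi*0.53*2.36/0.046^2 = 7428.17
G_dB = 10*log10(7428.17) = 38.7 dB

38.7 dB


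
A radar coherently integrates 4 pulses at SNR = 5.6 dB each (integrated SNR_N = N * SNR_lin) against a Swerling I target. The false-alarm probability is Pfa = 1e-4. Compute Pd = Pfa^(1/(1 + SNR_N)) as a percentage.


SNR_lin = 10^(5.6/10) = 3.63078
SNR_N = 4 * 3.63078 = 14.52312
1/(1 + SNR_N) = 1/15.52312 = 0.06442
Pd = (1e-4)^0.06442 = 0.55248
Pd = 55.2%

55.2%


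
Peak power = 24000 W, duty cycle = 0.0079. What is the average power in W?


P_avg = 24000 * 0.0079 = 189.6 W

189.6 W


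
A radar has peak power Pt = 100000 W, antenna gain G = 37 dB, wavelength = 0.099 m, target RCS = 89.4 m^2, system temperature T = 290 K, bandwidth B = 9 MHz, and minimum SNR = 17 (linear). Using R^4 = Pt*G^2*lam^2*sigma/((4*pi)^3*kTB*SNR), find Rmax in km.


G_lin = 10^(37/10) = 5011.872336
R^4 = 100000 * 5011.872336^2 * 0.099^2 * 89.4 / ((4*pi)^3 * 1.38e-23 * 290 * 9000000.0 * 17)
R^4 = 1.81138e21 m^4
R_max = (1.81138e21)^(1/4) = 206301.5 m = 206.3 km

206.3 km


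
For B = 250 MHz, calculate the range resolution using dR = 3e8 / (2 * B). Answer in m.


dR = 3e8 / (2 * 250000000.0) = 0.6 m

0.6 m


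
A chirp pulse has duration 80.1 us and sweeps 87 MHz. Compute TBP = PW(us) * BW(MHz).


TBP = 80.1 * 87 = 6968.7

6968.7


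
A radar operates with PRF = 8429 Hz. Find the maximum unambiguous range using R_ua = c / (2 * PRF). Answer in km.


R_ua = 3e8 / (2 * 8429) = 17795.7 m = 17.8 km

17.8 km


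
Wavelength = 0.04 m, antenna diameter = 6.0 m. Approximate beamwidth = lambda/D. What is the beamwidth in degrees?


BW_rad = 0.04 / 6.0 = 0.006667
BW_deg = 0.38 degrees

0.38 degrees


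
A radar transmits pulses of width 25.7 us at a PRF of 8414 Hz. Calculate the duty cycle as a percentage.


DC = 25.7e-6 * 8414 * 100 = 21.62%

21.62%


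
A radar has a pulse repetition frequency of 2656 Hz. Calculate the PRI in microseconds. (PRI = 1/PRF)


PRI = 1/2656 = 0.000376506 s = 376.5 us

376.5 us


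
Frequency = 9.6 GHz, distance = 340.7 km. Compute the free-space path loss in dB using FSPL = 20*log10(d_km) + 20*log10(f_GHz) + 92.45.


20*log10(340.7) = 50.65
20*log10(9.6) = 19.65
FSPL = 162.7 dB

162.7 dB


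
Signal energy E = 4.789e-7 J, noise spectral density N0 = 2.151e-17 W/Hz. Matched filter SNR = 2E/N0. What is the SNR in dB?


SNR_lin = 2 * 4.789e-7 / 2.151e-17 = 4.453e10
SNR_dB = 10*log10(4.453e10) = 106.5 dB

106.5 dB


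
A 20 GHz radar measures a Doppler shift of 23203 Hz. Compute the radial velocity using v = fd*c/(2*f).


v = 23203 * 3e8 / (2 * 20000000000.0) = 174.0 m/s

174.0 m/s


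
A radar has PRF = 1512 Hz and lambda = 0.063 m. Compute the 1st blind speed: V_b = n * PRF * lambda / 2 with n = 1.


V_blind = 1 * 1512 * 0.063 / 2 = 47.6 m/s

47.6 m/s


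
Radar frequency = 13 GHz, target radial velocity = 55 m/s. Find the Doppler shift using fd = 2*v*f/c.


fd = 2 * 55 * 13000000000.0 / 3e8 = 4766.7 Hz

4766.7 Hz


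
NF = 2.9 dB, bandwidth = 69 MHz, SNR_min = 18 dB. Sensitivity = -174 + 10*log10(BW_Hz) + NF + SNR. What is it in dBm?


10*log10(69000000.0) = 78.39
S = -174 + 78.39 + 2.9 + 18 = -74.7 dBm

-74.7 dBm


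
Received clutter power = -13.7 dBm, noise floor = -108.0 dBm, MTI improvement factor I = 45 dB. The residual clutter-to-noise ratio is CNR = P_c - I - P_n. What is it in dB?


CNR = -13.7 - 45 - (-108.0) = 49.3 dB

49.3 dB


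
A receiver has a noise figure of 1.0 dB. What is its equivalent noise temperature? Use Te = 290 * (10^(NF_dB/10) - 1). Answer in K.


NF_lin = 10^(1.0/10) = 1.258925
Te = 290 * (1.258925 - 1) = 75.1 K

75.1 K


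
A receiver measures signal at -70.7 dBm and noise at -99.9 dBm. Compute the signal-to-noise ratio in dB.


SNR = -70.7 - (-99.9) = 29.2 dB

29.2 dB


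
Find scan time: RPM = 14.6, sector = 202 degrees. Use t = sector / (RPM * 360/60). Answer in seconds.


t = 202 / (14.6 * 360) * 60 = 2.31 s

2.31 s


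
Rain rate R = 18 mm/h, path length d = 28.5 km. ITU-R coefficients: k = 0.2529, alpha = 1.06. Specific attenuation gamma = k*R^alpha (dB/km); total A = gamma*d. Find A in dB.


gamma = 0.2529 * 18^1.06 = 5.414242 dB/km
A = 5.414242 * 28.5 = 154.31 dB

154.31 dB


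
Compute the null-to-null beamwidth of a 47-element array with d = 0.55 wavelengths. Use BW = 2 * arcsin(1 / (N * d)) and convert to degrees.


1/(N*d) = 1/(47*0.55) = 0.038685
BW = 2*arcsin(0.038685) = 4.4 degrees

4.4 degrees


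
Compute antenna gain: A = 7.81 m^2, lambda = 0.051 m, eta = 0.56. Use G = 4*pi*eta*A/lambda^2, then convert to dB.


G_linear = 4*pi*0.56*7.81/0.051^2 = 21130.44
G_dB = 10*log10(21130.44) = 43.2 dB

43.2 dB


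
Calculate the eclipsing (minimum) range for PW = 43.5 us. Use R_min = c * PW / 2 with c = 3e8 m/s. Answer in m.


R_min = 3e8 * 43.5e-6 / 2 = 6525.0 m

6525.0 m


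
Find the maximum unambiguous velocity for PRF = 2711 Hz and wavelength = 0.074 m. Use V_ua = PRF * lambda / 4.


V_ua = 2711 * 0.074 / 4 = 50.2 m/s

50.2 m/s


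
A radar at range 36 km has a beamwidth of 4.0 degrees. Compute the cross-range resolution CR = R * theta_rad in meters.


BW_rad = 0.06981317
CR = 36000 * 0.06981317 = 2513.3 m

2513.3 m


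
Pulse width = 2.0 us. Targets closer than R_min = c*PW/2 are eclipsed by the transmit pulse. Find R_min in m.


R_min = 3e8 * 2.0e-6 / 2 = 300.0 m

300.0 m


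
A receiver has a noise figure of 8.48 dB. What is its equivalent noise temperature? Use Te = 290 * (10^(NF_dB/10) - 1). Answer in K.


NF_lin = 10^(8.48/10) = 7.046931
Te = 290 * (7.046931 - 1) = 1753.6 K

1753.6 K


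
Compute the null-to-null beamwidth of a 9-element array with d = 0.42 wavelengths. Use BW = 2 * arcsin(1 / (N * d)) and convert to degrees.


1/(N*d) = 1/(9*0.42) = 0.26455
BW = 2*arcsin(0.26455) = 30.7 degrees

30.7 degrees


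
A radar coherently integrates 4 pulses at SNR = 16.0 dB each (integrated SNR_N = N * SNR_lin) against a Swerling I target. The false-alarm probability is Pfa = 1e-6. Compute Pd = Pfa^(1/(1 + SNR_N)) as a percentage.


SNR_lin = 10^(16.0/10) = 39.81072
SNR_N = 4 * 39.81072 = 159.24288
1/(1 + SNR_N) = 1/160.24288 = 0.0062405
Pd = (1e-6)^0.0062405 = 0.9174
Pd = 91.7%

91.7%


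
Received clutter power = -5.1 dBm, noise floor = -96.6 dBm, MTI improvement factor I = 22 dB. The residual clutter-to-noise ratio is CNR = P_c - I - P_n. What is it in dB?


CNR = -5.1 - 22 - (-96.6) = 69.5 dB

69.5 dB


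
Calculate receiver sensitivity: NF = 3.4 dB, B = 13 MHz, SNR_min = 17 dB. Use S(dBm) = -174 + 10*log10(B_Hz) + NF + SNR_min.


10*log10(13000000.0) = 71.14
S = -174 + 71.14 + 3.4 + 17 = -82.5 dBm

-82.5 dBm


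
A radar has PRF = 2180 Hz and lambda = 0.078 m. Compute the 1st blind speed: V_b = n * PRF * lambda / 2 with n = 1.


V_blind = 1 * 2180 * 0.078 / 2 = 85.0 m/s

85.0 m/s


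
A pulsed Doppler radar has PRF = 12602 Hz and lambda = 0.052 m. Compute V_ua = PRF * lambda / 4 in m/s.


V_ua = 12602 * 0.052 / 4 = 163.8 m/s

163.8 m/s


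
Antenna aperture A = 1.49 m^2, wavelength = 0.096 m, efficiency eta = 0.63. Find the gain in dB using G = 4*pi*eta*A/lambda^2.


G_linear = 4*pi*0.63*1.49/0.096^2 = 1279.95
G_dB = 10*log10(1279.95) = 31.1 dB

31.1 dB


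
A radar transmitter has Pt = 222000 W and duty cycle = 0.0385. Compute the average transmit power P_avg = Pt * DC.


P_avg = 222000 * 0.0385 = 8547.0 W

8547.0 W


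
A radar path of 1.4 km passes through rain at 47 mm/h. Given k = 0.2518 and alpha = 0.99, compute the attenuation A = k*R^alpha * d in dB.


gamma = 0.2518 * 47^0.99 = 11.387611 dB/km
A = 11.387611 * 1.4 = 15.94 dB

15.94 dB


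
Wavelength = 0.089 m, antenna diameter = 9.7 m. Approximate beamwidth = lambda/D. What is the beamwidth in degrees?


BW_rad = 0.089 / 9.7 = 0.009175
BW_deg = 0.53 degrees

0.53 degrees


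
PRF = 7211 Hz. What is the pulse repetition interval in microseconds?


PRI = 1/7211 = 0.000138677 s = 138.7 us

138.7 us


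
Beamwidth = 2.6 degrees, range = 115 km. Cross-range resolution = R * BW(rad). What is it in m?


BW_rad = 0.045378561
CR = 115000 * 0.045378561 = 5218.5 m

5218.5 m


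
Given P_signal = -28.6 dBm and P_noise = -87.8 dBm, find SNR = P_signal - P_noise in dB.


SNR = -28.6 - (-87.8) = 59.2 dB

59.2 dB


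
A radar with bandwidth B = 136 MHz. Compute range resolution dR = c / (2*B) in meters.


dR = 3e8 / (2 * 136000000.0) = 1.1 m

1.1 m


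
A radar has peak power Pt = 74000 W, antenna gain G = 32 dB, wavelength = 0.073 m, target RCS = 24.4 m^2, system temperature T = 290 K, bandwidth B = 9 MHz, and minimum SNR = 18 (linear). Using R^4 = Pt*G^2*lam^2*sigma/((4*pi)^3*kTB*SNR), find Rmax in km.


G_lin = 10^(32/10) = 1584.893192
R^4 = 74000 * 1584.893192^2 * 0.073^2 * 24.4 / ((4*pi)^3 * 1.38e-23 * 290 * 9000000.0 * 18)
R^4 = 1.87865e19 m^4
R_max = (1.87865e19)^(1/4) = 65835.7 m = 65.8 km

65.8 km


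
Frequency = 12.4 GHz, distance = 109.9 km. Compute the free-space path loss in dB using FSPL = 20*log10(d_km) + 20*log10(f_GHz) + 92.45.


20*log10(109.9) = 40.82
20*log10(12.4) = 21.87
FSPL = 155.1 dB

155.1 dB


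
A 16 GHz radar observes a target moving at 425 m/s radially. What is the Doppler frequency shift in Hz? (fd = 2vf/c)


fd = 2 * 425 * 16000000000.0 / 3e8 = 45333.3 Hz

45333.3 Hz


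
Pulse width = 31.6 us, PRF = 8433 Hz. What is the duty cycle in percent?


DC = 31.6e-6 * 8433 * 100 = 26.65%

26.65%


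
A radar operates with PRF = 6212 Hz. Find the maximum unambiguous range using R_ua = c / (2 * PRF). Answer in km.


R_ua = 3e8 / (2 * 6212) = 24146.8 m = 24.1 km

24.1 km


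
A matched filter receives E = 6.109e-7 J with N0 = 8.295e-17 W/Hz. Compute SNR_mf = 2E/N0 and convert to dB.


SNR_lin = 2 * 6.109e-7 / 8.295e-17 = 1.473e10
SNR_dB = 10*log10(1.473e10) = 101.7 dB

101.7 dB


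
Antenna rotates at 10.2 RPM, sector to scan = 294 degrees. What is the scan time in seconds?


t = 294 / (10.2 * 360) * 60 = 4.8 s

4.8 s


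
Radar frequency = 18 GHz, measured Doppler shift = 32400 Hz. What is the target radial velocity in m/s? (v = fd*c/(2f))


v = 32400 * 3e8 / (2 * 18000000000.0) = 270.0 m/s

270.0 m/s


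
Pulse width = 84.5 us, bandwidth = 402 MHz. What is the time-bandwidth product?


TBP = 84.5 * 402 = 33969.0

33969.0


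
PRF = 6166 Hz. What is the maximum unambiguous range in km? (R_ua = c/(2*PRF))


R_ua = 3e8 / (2 * 6166) = 24327.0 m = 24.3 km

24.3 km


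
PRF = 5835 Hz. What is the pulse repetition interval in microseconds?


PRI = 1/5835 = 0.0001713796 s = 171.4 us

171.4 us


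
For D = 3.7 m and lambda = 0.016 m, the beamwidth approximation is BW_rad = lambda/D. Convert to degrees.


BW_rad = 0.016 / 3.7 = 0.004324
BW_deg = 0.25 degrees

0.25 degrees


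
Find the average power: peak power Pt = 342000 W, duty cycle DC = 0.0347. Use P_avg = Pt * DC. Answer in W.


P_avg = 342000 * 0.0347 = 11867.4 W

11867.4 W


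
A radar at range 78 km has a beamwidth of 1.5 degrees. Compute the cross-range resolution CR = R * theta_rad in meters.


BW_rad = 0.026179939
CR = 78000 * 0.026179939 = 2042.0 m

2042.0 m


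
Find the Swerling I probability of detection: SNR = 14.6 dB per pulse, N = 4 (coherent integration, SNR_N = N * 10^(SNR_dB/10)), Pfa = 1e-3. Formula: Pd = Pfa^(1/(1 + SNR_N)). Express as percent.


SNR_lin = 10^(14.6/10) = 28.84032
SNR_N = 4 * 28.84032 = 115.36128
1/(1 + SNR_N) = 1/116.36128 = 0.0085939
Pd = (1e-3)^0.0085939 = 0.94236
Pd = 94.2%

94.2%


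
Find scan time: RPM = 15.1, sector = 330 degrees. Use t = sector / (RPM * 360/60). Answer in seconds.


t = 330 / (15.1 * 360) * 60 = 3.64 s

3.64 s


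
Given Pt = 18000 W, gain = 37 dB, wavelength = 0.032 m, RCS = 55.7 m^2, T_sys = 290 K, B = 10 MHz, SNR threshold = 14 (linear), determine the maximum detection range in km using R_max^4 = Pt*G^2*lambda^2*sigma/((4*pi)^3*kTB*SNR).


G_lin = 10^(37/10) = 5011.872336
R^4 = 18000 * 5011.872336^2 * 0.032^2 * 55.7 / ((4*pi)^3 * 1.38e-23 * 290 * 10000000.0 * 14)
R^4 = 2.31949e19 m^4
R_max = (2.31949e19)^(1/4) = 69398.2 m = 69.4 km

69.4 km


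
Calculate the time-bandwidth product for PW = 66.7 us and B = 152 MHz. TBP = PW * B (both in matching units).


TBP = 66.7 * 152 = 10138.4

10138.4


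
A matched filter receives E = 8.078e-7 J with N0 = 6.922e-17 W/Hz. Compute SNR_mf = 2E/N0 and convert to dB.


SNR_lin = 2 * 8.078e-7 / 6.922e-17 = 2.334e10
SNR_dB = 10*log10(2.334e10) = 103.7 dB

103.7 dB


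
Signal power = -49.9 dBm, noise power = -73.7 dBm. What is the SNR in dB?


SNR = -49.9 - (-73.7) = 23.8 dB

23.8 dB


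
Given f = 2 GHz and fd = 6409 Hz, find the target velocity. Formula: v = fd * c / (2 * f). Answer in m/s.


v = 6409 * 3e8 / (2 * 2000000000.0) = 480.7 m/s

480.7 m/s


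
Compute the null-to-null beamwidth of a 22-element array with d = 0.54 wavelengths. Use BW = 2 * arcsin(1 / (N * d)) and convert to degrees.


1/(N*d) = 1/(22*0.54) = 0.084175
BW = 2*arcsin(0.084175) = 9.7 degrees

9.7 degrees


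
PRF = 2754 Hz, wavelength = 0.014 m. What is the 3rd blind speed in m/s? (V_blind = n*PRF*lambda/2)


V_blind = 3 * 2754 * 0.014 / 2 = 57.8 m/s

57.8 m/s


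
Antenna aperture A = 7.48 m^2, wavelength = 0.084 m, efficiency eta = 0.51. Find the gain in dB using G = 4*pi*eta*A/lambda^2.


G_linear = 4*pi*0.51*7.48/0.084^2 = 6793.96
G_dB = 10*log10(6793.96) = 38.3 dB

38.3 dB


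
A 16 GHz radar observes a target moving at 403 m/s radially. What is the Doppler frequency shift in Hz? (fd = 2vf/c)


fd = 2 * 403 * 16000000000.0 / 3e8 = 42986.7 Hz

42986.7 Hz


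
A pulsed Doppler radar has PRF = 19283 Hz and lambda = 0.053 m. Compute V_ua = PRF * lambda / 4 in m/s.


V_ua = 19283 * 0.053 / 4 = 255.5 m/s

255.5 m/s


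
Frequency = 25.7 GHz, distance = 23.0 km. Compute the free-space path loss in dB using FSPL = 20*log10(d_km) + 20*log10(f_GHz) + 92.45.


20*log10(23.0) = 27.23
20*log10(25.7) = 28.2
FSPL = 147.9 dB

147.9 dB


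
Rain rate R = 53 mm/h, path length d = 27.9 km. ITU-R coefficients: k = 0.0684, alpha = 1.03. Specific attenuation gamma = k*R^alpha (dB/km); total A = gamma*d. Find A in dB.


gamma = 0.0684 * 53^1.03 = 4.08376 dB/km
A = 4.08376 * 27.9 = 113.94 dB

113.94 dB


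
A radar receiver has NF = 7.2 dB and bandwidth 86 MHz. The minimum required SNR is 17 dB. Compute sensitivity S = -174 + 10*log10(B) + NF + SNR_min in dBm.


10*log10(86000000.0) = 79.34
S = -174 + 79.34 + 7.2 + 17 = -70.5 dBm

-70.5 dBm


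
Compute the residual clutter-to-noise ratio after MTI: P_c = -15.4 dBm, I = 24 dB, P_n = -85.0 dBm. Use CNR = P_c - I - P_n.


CNR = -15.4 - 24 - (-85.0) = 45.6 dB

45.6 dB


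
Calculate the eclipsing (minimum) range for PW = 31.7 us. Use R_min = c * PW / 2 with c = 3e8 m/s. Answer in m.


R_min = 3e8 * 31.7e-6 / 2 = 4755.0 m

4755.0 m


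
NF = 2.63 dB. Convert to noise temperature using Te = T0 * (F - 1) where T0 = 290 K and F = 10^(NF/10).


NF_lin = 10^(2.63/10) = 1.832314
Te = 290 * (1.832314 - 1) = 241.4 K

241.4 K


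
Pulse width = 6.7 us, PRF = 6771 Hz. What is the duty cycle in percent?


DC = 6.7e-6 * 6771 * 100 = 4.54%

4.54%


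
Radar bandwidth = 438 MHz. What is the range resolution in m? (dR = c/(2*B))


dR = 3e8 / (2 * 438000000.0) = 0.34 m

0.34 m


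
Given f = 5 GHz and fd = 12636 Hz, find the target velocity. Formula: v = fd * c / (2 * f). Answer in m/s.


v = 12636 * 3e8 / (2 * 5000000000.0) = 379.1 m/s

379.1 m/s


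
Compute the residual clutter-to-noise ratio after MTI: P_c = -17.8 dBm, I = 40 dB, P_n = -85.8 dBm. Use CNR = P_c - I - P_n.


CNR = -17.8 - 40 - (-85.8) = 28.0 dB

28.0 dB


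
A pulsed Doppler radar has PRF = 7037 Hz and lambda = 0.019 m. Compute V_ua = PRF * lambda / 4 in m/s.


V_ua = 7037 * 0.019 / 4 = 33.4 m/s

33.4 m/s


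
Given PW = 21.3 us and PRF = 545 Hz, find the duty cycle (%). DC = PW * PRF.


DC = 21.3e-6 * 545 * 100 = 1.16%

1.16%


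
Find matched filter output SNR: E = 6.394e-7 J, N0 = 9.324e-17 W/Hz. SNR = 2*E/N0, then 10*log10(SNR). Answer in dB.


SNR_lin = 2 * 6.394e-7 / 9.324e-17 = 1.372e10
SNR_dB = 10*log10(1.372e10) = 101.4 dB

101.4 dB


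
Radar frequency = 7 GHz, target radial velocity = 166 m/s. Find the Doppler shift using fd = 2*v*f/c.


fd = 2 * 166 * 7000000000.0 / 3e8 = 7746.7 Hz

7746.7 Hz


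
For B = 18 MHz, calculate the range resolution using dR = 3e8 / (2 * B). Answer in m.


dR = 3e8 / (2 * 18000000.0) = 8.33 m

8.33 m


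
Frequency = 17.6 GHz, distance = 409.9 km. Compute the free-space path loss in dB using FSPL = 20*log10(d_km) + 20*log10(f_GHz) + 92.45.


20*log10(409.9) = 52.25
20*log10(17.6) = 24.91
FSPL = 169.6 dB

169.6 dB


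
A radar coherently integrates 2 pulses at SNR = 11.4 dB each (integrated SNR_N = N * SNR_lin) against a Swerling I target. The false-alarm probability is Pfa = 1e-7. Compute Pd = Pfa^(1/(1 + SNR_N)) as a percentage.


SNR_lin = 10^(11.4/10) = 13.80384
SNR_N = 2 * 13.80384 = 27.60768
1/(1 + SNR_N) = 1/28.60768 = 0.0349556
Pd = (1e-7)^0.0349556 = 0.56926
Pd = 56.9%

56.9%


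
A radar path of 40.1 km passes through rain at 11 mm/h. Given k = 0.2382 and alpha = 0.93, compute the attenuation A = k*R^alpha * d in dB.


gamma = 0.2382 * 11^0.93 = 2.215322 dB/km
A = 2.215322 * 40.1 = 88.83 dB

88.83 dB


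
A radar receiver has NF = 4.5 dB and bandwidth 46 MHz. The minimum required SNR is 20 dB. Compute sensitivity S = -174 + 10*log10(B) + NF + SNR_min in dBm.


10*log10(46000000.0) = 76.63
S = -174 + 76.63 + 4.5 + 20 = -72.9 dBm

-72.9 dBm


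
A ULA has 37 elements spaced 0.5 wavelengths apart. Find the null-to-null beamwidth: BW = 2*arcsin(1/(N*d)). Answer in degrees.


1/(N*d) = 1/(37*0.5) = 0.054054
BW = 2*arcsin(0.054054) = 6.2 degrees

6.2 degrees


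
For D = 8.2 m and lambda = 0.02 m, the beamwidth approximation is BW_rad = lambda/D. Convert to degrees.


BW_rad = 0.02 / 8.2 = 0.002439
BW_deg = 0.14 degrees

0.14 degrees


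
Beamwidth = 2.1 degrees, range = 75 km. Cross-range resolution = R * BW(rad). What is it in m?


BW_rad = 0.036651914
CR = 75000 * 0.036651914 = 2748.9 m

2748.9 m


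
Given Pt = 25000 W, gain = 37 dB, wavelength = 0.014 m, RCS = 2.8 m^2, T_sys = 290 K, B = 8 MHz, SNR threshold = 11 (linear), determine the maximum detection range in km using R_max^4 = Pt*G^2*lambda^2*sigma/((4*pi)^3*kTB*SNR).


G_lin = 10^(37/10) = 5011.872336
R^4 = 25000 * 5011.872336^2 * 0.014^2 * 2.8 / ((4*pi)^3 * 1.38e-23 * 290 * 8000000.0 * 11)
R^4 = 4.93134e17 m^4
R_max = (4.93134e17)^(1/4) = 26499.7 m = 26.5 km

26.5 km


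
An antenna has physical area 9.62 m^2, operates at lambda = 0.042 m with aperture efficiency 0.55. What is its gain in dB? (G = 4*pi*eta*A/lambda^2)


G_linear = 4*pi*0.55*9.62/0.042^2 = 37691.99
G_dB = 10*log10(37691.99) = 45.8 dB

45.8 dB


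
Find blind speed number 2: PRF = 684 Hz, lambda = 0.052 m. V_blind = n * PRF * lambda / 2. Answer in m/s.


V_blind = 2 * 684 * 0.052 / 2 = 35.6 m/s

35.6 m/s


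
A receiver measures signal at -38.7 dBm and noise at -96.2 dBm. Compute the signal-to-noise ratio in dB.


SNR = -38.7 - (-96.2) = 57.5 dB

57.5 dB


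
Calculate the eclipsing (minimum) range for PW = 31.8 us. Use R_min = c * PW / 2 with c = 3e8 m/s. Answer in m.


R_min = 3e8 * 31.8e-6 / 2 = 4770.0 m

4770.0 m


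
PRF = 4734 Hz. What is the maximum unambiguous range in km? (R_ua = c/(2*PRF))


R_ua = 3e8 / (2 * 4734) = 31685.7 m = 31.7 km

31.7 km


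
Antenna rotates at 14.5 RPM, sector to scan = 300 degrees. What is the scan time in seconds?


t = 300 / (14.5 * 360) * 60 = 3.45 s

3.45 s


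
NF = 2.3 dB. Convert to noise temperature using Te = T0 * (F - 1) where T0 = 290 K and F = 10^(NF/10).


NF_lin = 10^(2.3/10) = 1.698244
Te = 290 * (1.698244 - 1) = 202.5 K

202.5 K


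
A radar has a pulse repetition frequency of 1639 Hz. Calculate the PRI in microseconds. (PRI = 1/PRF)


PRI = 1/1639 = 0.0006101281 s = 610.1 us

610.1 us


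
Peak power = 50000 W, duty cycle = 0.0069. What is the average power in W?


P_avg = 50000 * 0.0069 = 345.0 W

345.0 W


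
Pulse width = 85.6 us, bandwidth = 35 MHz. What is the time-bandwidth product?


TBP = 85.6 * 35 = 2996.0

2996.0


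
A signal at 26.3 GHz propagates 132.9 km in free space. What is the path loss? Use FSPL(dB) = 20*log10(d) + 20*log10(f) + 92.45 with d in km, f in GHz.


20*log10(132.9) = 42.47
20*log10(26.3) = 28.4
FSPL = 163.3 dB

163.3 dB


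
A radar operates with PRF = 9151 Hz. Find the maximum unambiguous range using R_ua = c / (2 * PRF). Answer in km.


R_ua = 3e8 / (2 * 9151) = 16391.7 m = 16.4 km

16.4 km


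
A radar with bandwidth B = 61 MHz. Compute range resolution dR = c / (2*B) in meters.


dR = 3e8 / (2 * 61000000.0) = 2.46 m

2.46 m


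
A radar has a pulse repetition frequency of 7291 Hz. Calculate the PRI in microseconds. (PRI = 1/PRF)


PRI = 1/7291 = 0.0001371554 s = 137.2 us

137.2 us


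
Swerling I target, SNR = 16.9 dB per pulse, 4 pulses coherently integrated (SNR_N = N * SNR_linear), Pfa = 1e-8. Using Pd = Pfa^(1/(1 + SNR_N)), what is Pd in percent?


SNR_lin = 10^(16.9/10) = 48.97788
SNR_N = 4 * 48.97788 = 195.91152
1/(1 + SNR_N) = 1/196.91152 = 0.0050784
Pd = (1e-8)^0.0050784 = 0.91069
Pd = 91.1%

91.1%


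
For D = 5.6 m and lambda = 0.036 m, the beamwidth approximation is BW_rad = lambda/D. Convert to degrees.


BW_rad = 0.036 / 5.6 = 0.006429
BW_deg = 0.37 degrees

0.37 degrees


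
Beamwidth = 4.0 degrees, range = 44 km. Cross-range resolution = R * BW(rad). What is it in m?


BW_rad = 0.06981317
CR = 44000 * 0.06981317 = 3071.8 m

3071.8 m


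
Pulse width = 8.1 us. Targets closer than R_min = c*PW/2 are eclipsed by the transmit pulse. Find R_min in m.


R_min = 3e8 * 8.1e-6 / 2 = 1215.0 m

1215.0 m


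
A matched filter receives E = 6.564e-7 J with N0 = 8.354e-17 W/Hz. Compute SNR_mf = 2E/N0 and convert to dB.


SNR_lin = 2 * 6.564e-7 / 8.354e-17 = 1.571e10
SNR_dB = 10*log10(1.571e10) = 102.0 dB

102.0 dB


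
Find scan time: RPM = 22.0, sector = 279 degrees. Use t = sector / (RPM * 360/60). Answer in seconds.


t = 279 / (22.0 * 360) * 60 = 2.11 s

2.11 s


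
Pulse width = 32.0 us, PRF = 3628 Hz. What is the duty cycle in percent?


DC = 32.0e-6 * 3628 * 100 = 11.61%

11.61%


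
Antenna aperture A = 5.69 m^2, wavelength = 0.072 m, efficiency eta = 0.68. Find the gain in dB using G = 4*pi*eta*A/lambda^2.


G_linear = 4*pi*0.68*5.69/0.072^2 = 9379.21
G_dB = 10*log10(9379.21) = 39.7 dB

39.7 dB


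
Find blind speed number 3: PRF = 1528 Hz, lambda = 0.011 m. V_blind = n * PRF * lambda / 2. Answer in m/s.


V_blind = 3 * 1528 * 0.011 / 2 = 25.2 m/s

25.2 m/s


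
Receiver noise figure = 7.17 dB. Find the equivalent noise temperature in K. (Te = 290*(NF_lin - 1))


NF_lin = 10^(7.17/10) = 5.211947
Te = 290 * (5.211947 - 1) = 1221.5 K

1221.5 K


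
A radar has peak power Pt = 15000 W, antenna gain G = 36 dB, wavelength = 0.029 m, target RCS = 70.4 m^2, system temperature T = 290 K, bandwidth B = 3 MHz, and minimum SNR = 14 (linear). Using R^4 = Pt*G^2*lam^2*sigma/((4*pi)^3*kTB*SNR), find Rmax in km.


G_lin = 10^(36/10) = 3981.071706
R^4 = 15000 * 3981.071706^2 * 0.029^2 * 70.4 / ((4*pi)^3 * 1.38e-23 * 290 * 3000000.0 * 14)
R^4 = 4.21992e19 m^4
R_max = (4.21992e19)^(1/4) = 80598.3 m = 80.6 km

80.6 km


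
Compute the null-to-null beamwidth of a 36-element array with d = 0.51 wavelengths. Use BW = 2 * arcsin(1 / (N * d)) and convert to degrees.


1/(N*d) = 1/(36*0.51) = 0.054466
BW = 2*arcsin(0.054466) = 6.2 degrees

6.2 degrees


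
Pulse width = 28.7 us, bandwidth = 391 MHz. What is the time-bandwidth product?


TBP = 28.7 * 391 = 11221.7

11221.7


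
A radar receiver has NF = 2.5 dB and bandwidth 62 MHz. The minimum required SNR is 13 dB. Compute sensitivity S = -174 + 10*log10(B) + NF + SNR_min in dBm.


10*log10(62000000.0) = 77.92
S = -174 + 77.92 + 2.5 + 13 = -80.6 dBm

-80.6 dBm


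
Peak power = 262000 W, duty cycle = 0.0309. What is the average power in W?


P_avg = 262000 * 0.0309 = 8095.8 W

8095.8 W


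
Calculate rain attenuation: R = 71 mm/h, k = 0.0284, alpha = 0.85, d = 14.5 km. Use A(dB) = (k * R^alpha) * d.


gamma = 0.0284 * 71^0.85 = 1.063868 dB/km
A = 1.063868 * 14.5 = 15.43 dB

15.43 dB


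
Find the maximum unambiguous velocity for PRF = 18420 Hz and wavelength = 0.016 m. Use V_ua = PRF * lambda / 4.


V_ua = 18420 * 0.016 / 4 = 73.7 m/s

73.7 m/s


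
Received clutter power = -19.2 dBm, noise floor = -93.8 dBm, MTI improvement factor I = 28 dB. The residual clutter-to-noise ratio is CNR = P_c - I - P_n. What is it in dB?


CNR = -19.2 - 28 - (-93.8) = 46.6 dB

46.6 dB


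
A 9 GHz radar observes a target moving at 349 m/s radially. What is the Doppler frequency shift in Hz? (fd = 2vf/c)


fd = 2 * 349 * 9000000000.0 / 3e8 = 20940.0 Hz

20940.0 Hz


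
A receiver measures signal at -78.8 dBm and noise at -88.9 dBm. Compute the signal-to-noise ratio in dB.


SNR = -78.8 - (-88.9) = 10.1 dB

10.1 dB


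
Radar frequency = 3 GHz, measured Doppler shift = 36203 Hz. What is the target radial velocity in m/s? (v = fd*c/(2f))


v = 36203 * 3e8 / (2 * 3000000000.0) = 1810.2 m/s

1810.2 m/s


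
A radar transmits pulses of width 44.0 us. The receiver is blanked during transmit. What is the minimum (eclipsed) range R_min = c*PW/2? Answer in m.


R_min = 3e8 * 44.0e-6 / 2 = 6600.0 m

6600.0 m


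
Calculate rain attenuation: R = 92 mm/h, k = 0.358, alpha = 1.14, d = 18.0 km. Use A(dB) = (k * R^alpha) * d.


gamma = 0.358 * 92^1.14 = 62.02991 dB/km
A = 62.02991 * 18.0 = 1116.54 dB

1116.54 dB


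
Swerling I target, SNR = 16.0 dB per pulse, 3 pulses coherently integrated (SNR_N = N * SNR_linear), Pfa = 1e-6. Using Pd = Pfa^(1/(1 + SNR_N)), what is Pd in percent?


SNR_lin = 10^(16.0/10) = 39.81072
SNR_N = 3 * 39.81072 = 119.43216
1/(1 + SNR_N) = 1/120.43216 = 0.0083034
Pd = (1e-6)^0.0083034 = 0.89162
Pd = 89.2%

89.2%


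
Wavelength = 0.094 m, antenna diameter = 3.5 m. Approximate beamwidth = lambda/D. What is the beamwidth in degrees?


BW_rad = 0.094 / 3.5 = 0.026857
BW_deg = 1.54 degrees

1.54 degrees


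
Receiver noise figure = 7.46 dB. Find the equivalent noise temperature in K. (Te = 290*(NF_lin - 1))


NF_lin = 10^(7.46/10) = 5.571857
Te = 290 * (5.571857 - 1) = 1325.8 K

1325.8 K


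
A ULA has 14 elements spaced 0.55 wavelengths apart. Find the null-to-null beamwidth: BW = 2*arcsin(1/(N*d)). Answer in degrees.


1/(N*d) = 1/(14*0.55) = 0.12987
BW = 2*arcsin(0.12987) = 14.9 degrees

14.9 degrees


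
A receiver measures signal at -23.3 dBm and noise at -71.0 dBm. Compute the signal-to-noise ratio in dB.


SNR = -23.3 - (-71.0) = 47.7 dB

47.7 dB


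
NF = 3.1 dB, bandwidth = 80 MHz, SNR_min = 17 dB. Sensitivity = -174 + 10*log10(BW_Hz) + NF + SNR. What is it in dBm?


10*log10(80000000.0) = 79.03
S = -174 + 79.03 + 3.1 + 17 = -74.9 dBm

-74.9 dBm


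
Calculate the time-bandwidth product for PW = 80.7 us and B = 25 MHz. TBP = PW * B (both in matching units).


TBP = 80.7 * 25 = 2017.5

2017.5


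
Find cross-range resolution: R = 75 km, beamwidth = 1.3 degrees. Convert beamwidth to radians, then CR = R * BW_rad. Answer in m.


BW_rad = 0.02268928
CR = 75000 * 0.02268928 = 1701.7 m

1701.7 m


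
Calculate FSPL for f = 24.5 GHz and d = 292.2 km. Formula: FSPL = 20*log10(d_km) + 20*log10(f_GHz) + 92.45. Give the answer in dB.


20*log10(292.2) = 49.31
20*log10(24.5) = 27.78
FSPL = 169.5 dB

169.5 dB


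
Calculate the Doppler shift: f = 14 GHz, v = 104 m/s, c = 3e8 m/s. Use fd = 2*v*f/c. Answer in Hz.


fd = 2 * 104 * 14000000000.0 / 3e8 = 9706.7 Hz

9706.7 Hz


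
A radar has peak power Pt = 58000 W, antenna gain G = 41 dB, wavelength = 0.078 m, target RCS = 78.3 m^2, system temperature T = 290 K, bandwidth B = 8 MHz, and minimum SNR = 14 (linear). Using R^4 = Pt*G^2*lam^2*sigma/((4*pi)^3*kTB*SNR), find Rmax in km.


G_lin = 10^(41/10) = 12589.254118
R^4 = 58000 * 12589.254118^2 * 0.078^2 * 78.3 / ((4*pi)^3 * 1.38e-23 * 290 * 8000000.0 * 14)
R^4 = 4.92328e21 m^4
R_max = (4.92328e21)^(1/4) = 264888.8 m = 264.9 km

264.9 km


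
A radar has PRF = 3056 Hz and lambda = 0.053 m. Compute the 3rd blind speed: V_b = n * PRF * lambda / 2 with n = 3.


V_blind = 3 * 3056 * 0.053 / 2 = 243.0 m/s

243.0 m/s


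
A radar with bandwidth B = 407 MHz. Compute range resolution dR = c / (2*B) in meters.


dR = 3e8 / (2 * 407000000.0) = 0.37 m

0.37 m


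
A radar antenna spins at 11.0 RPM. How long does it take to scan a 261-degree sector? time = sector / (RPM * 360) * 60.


t = 261 / (11.0 * 360) * 60 = 3.95 s

3.95 s


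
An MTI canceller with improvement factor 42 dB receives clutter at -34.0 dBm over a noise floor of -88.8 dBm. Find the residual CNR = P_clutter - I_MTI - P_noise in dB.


CNR = -34.0 - 42 - (-88.8) = 12.8 dB

12.8 dB


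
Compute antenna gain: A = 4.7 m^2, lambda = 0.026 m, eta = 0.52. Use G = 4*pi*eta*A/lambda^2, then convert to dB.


G_linear = 4*pi*0.52*4.7/0.026^2 = 45432.26
G_dB = 10*log10(45432.26) = 46.6 dB

46.6 dB


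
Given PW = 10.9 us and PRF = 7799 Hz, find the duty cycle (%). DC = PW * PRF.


DC = 10.9e-6 * 7799 * 100 = 8.5%

8.5%


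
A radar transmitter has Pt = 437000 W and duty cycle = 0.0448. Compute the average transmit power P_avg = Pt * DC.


P_avg = 437000 * 0.0448 = 19577.6 W

19577.6 W


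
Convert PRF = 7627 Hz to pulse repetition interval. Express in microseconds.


PRI = 1/7627 = 0.0001311132 s = 131.1 us

131.1 us


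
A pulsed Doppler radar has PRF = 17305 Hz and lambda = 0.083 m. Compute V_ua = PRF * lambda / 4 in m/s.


V_ua = 17305 * 0.083 / 4 = 359.1 m/s

359.1 m/s


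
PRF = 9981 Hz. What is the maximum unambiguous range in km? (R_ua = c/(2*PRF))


R_ua = 3e8 / (2 * 9981) = 15028.6 m = 15.0 km

15.0 km


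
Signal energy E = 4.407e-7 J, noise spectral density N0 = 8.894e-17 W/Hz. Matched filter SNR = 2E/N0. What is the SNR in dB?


SNR_lin = 2 * 4.407e-7 / 8.894e-17 = 9.91e9
SNR_dB = 10*log10(9.91e9) = 100.0 dB

100.0 dB


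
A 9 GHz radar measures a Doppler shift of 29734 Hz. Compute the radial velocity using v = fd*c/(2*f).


v = 29734 * 3e8 / (2 * 9000000000.0) = 495.6 m/s

495.6 m/s


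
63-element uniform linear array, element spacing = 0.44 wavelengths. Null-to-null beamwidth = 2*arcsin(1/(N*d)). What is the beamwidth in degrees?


1/(N*d) = 1/(63*0.44) = 0.036075
BW = 2*arcsin(0.036075) = 4.1 degrees

4.1 degrees


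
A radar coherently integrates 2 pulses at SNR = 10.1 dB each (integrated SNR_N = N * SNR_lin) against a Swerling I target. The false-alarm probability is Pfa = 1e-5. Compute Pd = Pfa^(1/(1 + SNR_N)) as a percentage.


SNR_lin = 10^(10.1/10) = 10.23293
SNR_N = 2 * 10.23293 = 20.46586
1/(1 + SNR_N) = 1/21.46586 = 0.0465856
Pd = (1e-5)^0.0465856 = 0.58489
Pd = 58.5%

58.5%


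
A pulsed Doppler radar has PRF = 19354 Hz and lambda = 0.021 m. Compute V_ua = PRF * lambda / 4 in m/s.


V_ua = 19354 * 0.021 / 4 = 101.6 m/s

101.6 m/s


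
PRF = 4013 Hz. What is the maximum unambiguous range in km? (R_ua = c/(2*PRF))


R_ua = 3e8 / (2 * 4013) = 37378.5 m = 37.4 km

37.4 km


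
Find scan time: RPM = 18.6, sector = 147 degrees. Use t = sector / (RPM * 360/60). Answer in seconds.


t = 147 / (18.6 * 360) * 60 = 1.32 s

1.32 s


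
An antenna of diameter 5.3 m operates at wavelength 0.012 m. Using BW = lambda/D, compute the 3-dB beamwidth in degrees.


BW_rad = 0.012 / 5.3 = 0.002264
BW_deg = 0.13 degrees

0.13 degrees


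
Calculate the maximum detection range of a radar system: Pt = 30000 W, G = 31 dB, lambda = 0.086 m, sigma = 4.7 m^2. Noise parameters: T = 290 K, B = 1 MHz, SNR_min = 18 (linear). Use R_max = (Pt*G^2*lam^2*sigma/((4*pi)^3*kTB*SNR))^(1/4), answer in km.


G_lin = 10^(31/10) = 1258.925412
R^4 = 30000 * 1258.925412^2 * 0.086^2 * 4.7 / ((4*pi)^3 * 1.38e-23 * 290 * 1000000.0 * 18)
R^4 = 1.15621e19 m^4
R_max = (1.15621e19)^(1/4) = 58312.2 m = 58.3 km

58.3 km


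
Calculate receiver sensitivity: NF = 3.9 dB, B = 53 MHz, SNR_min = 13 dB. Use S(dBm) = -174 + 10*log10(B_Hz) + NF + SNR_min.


10*log10(53000000.0) = 77.24
S = -174 + 77.24 + 3.9 + 13 = -79.9 dBm

-79.9 dBm


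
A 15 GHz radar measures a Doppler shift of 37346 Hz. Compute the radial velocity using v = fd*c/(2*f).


v = 37346 * 3e8 / (2 * 15000000000.0) = 373.5 m/s

373.5 m/s


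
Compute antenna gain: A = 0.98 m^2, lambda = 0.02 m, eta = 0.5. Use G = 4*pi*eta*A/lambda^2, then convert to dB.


G_linear = 4*pi*0.5*0.98/0.02^2 = 15393.8
G_dB = 10*log10(15393.8) = 41.9 dB

41.9 dB


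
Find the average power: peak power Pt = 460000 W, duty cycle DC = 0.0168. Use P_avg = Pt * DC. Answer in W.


P_avg = 460000 * 0.0168 = 7728.0 W

7728.0 W


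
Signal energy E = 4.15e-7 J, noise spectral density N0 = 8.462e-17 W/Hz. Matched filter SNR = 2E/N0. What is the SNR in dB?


SNR_lin = 2 * 4.15e-7 / 8.462e-17 = 9.809e9
SNR_dB = 10*log10(9.809e9) = 99.9 dB

99.9 dB


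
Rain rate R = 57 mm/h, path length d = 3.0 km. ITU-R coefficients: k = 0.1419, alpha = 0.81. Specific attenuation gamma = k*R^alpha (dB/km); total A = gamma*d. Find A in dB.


gamma = 0.1419 * 57^0.81 = 3.751812 dB/km
A = 3.751812 * 3.0 = 11.26 dB

11.26 dB


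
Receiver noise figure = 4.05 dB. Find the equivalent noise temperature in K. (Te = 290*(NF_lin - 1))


NF_lin = 10^(4.05/10) = 2.540973
Te = 290 * (2.540973 - 1) = 446.9 K

446.9 K


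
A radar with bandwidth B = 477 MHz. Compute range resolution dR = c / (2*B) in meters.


dR = 3e8 / (2 * 477000000.0) = 0.31 m

0.31 m


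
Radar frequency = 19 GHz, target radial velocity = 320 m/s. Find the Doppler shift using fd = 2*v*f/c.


fd = 2 * 320 * 19000000000.0 / 3e8 = 40533.3 Hz

40533.3 Hz


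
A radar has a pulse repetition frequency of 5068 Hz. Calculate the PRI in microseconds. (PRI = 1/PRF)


PRI = 1/5068 = 0.0001973165 s = 197.3 us

197.3 us


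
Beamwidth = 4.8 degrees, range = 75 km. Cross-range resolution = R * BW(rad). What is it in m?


BW_rad = 0.083775804
CR = 75000 * 0.083775804 = 6283.2 m

6283.2 m


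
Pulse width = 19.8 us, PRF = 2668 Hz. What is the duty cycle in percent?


DC = 19.8e-6 * 2668 * 100 = 5.28%

5.28%


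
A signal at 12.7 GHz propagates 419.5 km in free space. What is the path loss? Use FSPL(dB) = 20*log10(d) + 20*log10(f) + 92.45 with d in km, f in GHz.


20*log10(419.5) = 52.45
20*log10(12.7) = 22.08
FSPL = 167.0 dB

167.0 dB


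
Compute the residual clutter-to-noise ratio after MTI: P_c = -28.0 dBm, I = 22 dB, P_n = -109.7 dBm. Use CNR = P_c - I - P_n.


CNR = -28.0 - 22 - (-109.7) = 59.7 dB

59.7 dB


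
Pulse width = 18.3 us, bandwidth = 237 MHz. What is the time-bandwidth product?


TBP = 18.3 * 237 = 4337.1

4337.1


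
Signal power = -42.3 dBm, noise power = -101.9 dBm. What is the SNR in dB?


SNR = -42.3 - (-101.9) = 59.6 dB

59.6 dB


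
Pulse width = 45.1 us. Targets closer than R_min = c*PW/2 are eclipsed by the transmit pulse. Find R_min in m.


R_min = 3e8 * 45.1e-6 / 2 = 6765.0 m

6765.0 m


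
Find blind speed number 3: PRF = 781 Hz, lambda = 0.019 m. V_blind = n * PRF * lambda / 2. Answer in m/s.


V_blind = 3 * 781 * 0.019 / 2 = 22.3 m/s

22.3 m/s


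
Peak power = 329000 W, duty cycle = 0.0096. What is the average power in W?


P_avg = 329000 * 0.0096 = 3158.4 W

3158.4 W


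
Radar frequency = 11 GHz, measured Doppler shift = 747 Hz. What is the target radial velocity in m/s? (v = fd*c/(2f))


v = 747 * 3e8 / (2 * 11000000000.0) = 10.2 m/s

10.2 m/s


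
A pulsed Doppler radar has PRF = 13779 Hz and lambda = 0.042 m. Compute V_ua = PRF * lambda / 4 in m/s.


V_ua = 13779 * 0.042 / 4 = 144.7 m/s

144.7 m/s


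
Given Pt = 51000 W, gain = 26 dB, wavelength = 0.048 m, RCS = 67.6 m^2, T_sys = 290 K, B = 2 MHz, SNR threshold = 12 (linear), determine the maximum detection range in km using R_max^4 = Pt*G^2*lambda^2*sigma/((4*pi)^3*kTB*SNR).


G_lin = 10^(26/10) = 398.107171
R^4 = 51000 * 398.107171^2 * 0.048^2 * 67.6 / ((4*pi)^3 * 1.38e-23 * 290 * 2000000.0 * 12)
R^4 = 6.60513e18 m^4
R_max = (6.60513e18)^(1/4) = 50695.6 m = 50.7 km

50.7 km


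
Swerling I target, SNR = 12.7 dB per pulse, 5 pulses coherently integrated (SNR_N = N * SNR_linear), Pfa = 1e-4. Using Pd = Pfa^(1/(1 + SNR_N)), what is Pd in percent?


SNR_lin = 10^(12.7/10) = 18.62087
SNR_N = 5 * 18.62087 = 93.10435
1/(1 + SNR_N) = 1/94.10435 = 0.0106265
Pd = (1e-4)^0.0106265 = 0.90676
Pd = 90.7%

90.7%


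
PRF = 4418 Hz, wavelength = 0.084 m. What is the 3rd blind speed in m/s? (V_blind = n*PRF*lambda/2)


V_blind = 3 * 4418 * 0.084 / 2 = 556.7 m/s

556.7 m/s


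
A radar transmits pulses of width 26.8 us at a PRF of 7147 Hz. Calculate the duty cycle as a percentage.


DC = 26.8e-6 * 7147 * 100 = 19.15%

19.15%


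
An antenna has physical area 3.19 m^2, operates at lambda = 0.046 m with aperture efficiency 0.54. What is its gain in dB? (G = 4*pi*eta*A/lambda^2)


G_linear = 4*pi*0.54*3.19/0.046^2 = 10230.07
G_dB = 10*log10(10230.07) = 40.1 dB

40.1 dB


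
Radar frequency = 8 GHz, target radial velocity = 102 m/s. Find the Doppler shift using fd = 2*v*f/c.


fd = 2 * 102 * 8000000000.0 / 3e8 = 5440.0 Hz

5440.0 Hz


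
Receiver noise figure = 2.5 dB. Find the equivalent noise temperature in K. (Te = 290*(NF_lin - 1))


NF_lin = 10^(2.5/10) = 1.778279
Te = 290 * (1.778279 - 1) = 225.7 K

225.7 K


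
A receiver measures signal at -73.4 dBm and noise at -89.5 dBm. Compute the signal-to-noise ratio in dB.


SNR = -73.4 - (-89.5) = 16.1 dB

16.1 dB


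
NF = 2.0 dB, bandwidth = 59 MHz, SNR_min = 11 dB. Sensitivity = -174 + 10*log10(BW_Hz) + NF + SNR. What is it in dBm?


10*log10(59000000.0) = 77.71
S = -174 + 77.71 + 2.0 + 11 = -83.3 dBm

-83.3 dBm


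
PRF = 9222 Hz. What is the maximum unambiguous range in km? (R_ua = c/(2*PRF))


R_ua = 3e8 / (2 * 9222) = 16265.5 m = 16.3 km

16.3 km


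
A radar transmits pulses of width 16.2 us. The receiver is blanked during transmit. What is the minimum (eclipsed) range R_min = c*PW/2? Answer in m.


R_min = 3e8 * 16.2e-6 / 2 = 2430.0 m

2430.0 m


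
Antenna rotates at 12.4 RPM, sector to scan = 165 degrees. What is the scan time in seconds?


t = 165 / (12.4 * 360) * 60 = 2.22 s

2.22 s


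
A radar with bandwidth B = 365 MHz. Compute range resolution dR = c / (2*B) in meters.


dR = 3e8 / (2 * 365000000.0) = 0.41 m

0.41 m
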